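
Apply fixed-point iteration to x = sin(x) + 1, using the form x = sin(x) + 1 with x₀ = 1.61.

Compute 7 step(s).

Equation: x = sin(x) + 1
Fixed-point form: x = sin(x) + 1
x₀ = 1.61

x_1 = g(1.610000) = 1.999232
x_2 = g(1.999232) = 1.909617
x_3 = g(1.909617) = 1.943147
x_4 = g(1.943147) = 1.931475
x_5 = g(1.931475) = 1.935658
x_6 = g(1.935658) = 1.934173
x_7 = g(1.934173) = 1.934702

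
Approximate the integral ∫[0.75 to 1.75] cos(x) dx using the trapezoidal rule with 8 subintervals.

f(x) = cos(x)
a = 0.75, b = 1.75, n = 8
h = (b - a)/n = 0.125000

Trapezoidal rule: (h/2)[f(x₀) + 2f(x₁) + 2f(x₂) + ... + f(xₙ)]

x_0 = 0.7500, f(x_0) = 0.731689, coefficient = 1
x_1 = 0.8750, f(x_1) = 0.640997, coefficient = 2
x_2 = 1.0000, f(x_2) = 0.540302, coefficient = 2
x_3 = 1.1250, f(x_3) = 0.431177, coefficient = 2
x_4 = 1.2500, f(x_4) = 0.315322, coefficient = 2
x_5 = 1.3750, f(x_5) = 0.194548, coefficient = 2
x_6 = 1.5000, f(x_6) = 0.070737, coefficient = 2
x_7 = 1.6250, f(x_7) = -0.054177, coefficient = 2
x_8 = 1.7500, f(x_8) = -0.178246, coefficient = 1

I ≈ (0.125000/2) × 4.831254 = 0.301953
Exact value: 0.302347
Error: 0.000394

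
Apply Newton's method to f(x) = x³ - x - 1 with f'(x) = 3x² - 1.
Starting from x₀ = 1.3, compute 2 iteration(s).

f(x) = x³ - x - 1
f'(x) = 3x² - 1
x₀ = 1.3

Newton-Raphson formula: x_{n+1} = x_n - f(x_n)/f'(x_n)

Iteration 1:
  f(1.300000) = -0.103000
  f'(1.300000) = 4.070000
  x_1 = 1.300000 - (-0.103000)/4.070000 = 1.325307
Iteration 2:
  f(1.325307) = 0.002514
  f'(1.325307) = 4.269317
  x_2 = 1.325307 - 0.002514/4.269317 = 1.324718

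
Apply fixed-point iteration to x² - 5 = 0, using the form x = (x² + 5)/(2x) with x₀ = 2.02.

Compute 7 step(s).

Equation: x² - 5 = 0
Fixed-point form: x = (x² + 5)/(2x)
x₀ = 2.02

x_1 = g(2.020000) = 2.247624
x_2 = g(2.247624) = 2.236098
x_3 = g(2.236098) = 2.236068
x_4 = g(2.236068) = 2.236068
x_5 = g(2.236068) = 2.236068
x_6 = g(2.236068) = 2.236068
x_7 = g(2.236068) = 2.236068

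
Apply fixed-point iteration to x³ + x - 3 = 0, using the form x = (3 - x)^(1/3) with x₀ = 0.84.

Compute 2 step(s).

Equation: x³ + x - 3 = 0
Fixed-point form: x = (3 - x)^(1/3)
x₀ = 0.84

x_1 = g(0.840000) = 1.292661
x_2 = g(1.292661) = 1.195198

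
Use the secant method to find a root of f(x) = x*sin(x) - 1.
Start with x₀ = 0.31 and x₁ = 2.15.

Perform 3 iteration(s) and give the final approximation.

f(x) = x*sin(x) - 1
x₀ = 0.31, x₁ = 2.15

Secant formula: x_{n+1} = x_n - f(x_n)(x_n - x_{n-1})/(f(x_n) - f(x_{n-1}))

Iteration 1:
  f(0.310000) = -0.905432
  f(2.150000) = 0.799332
  x_2 = 2.150000 - 0.799332×(2.150000 - 0.310000)/(0.799332 - (-0.905432))
       = 1.287258
Iteration 2:
  f(2.150000) = 0.799332
  f(1.287258) = 0.235860
  x_3 = 1.287258 - 0.235860×(1.287258 - 2.150000)/(0.235860 - 0.799332)
       = 0.926129
Iteration 3:
  f(1.287258) = 0.235860
  f(0.926129) = -0.259745
  x_4 = 0.926129 - (-0.259745)×(0.926129 - 1.287258)/(-0.259745 - 0.235860)
       = 1.115396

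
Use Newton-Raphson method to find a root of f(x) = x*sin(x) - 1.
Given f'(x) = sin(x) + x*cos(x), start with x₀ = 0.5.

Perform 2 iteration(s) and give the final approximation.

f(x) = x*sin(x) - 1
f'(x) = sin(x) + x*cos(x)
x₀ = 0.5

Newton-Raphson formula: x_{n+1} = x_n - f(x_n)/f'(x_n)

Iteration 1:
  f(0.500000) = -0.760287
  f'(0.500000) = 0.918217
  x_1 = 0.500000 - (-0.760287)/0.918217 = 1.328004
Iteration 2:
  f(1.328004) = 0.289054
  f'(1.328004) = 1.289941
  x_2 = 1.328004 - 0.289054/1.289941 = 1.103921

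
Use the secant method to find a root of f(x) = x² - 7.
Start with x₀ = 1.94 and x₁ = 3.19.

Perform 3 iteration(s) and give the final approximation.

f(x) = x² - 7
x₀ = 1.94, x₁ = 3.19

Secant formula: x_{n+1} = x_n - f(x_n)(x_n - x_{n-1})/(f(x_n) - f(x_{n-1}))

Iteration 1:
  f(1.940000) = -3.236400
  f(3.190000) = 3.176100
  x_2 = 3.190000 - 3.176100×(3.190000 - 1.940000)/(3.176100 - (-3.236400))
       = 2.570877
Iteration 2:
  f(3.190000) = 3.176100
  f(2.570877) = -0.390590
  x_3 = 2.570877 - (-0.390590)×(2.570877 - 3.190000)/(-0.390590 - 3.176100)
       = 2.638678
Iteration 3:
  f(2.570877) = -0.390590
  f(2.638678) = -0.037380
  x_4 = 2.638678 - (-0.037380)×(2.638678 - 2.570877)/(-0.037380 - (-0.390590))
       = 2.645853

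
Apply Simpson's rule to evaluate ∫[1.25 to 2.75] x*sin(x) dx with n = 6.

f(x) = x*sin(x)
a = 1.25, b = 2.75, n = 6
h = (b - a)/n = 0.250000

Simpson's rule: (h/3)[f(x₀) + 4f(x₁) + 2f(x₂) + ... + f(xₙ)]

x_0 = 1.2500, f(x_0) = 1.186231, coefficient = 1
x_1 = 1.5000, f(x_1) = 1.496242, coefficient = 4
x_2 = 1.7500, f(x_2) = 1.721975, coefficient = 2
x_3 = 2.0000, f(x_3) = 1.818595, coefficient = 4
x_4 = 2.2500, f(x_4) = 1.750665, coefficient = 2
x_5 = 2.5000, f(x_5) = 1.496180, coefficient = 4
x_6 = 2.7500, f(x_6) = 1.049568, coefficient = 1

I ≈ (0.250000/3) × 28.425149 = 2.368762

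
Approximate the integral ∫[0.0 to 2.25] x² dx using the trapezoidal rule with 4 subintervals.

f(x) = x²
a = 0.0, b = 2.25, n = 4
h = (b - a)/n = 0.562500

Trapezoidal rule: (h/2)[f(x₀) + 2f(x₁) + 2f(x₂) + ... + f(xₙ)]

x_0 = 0.0000, f(x_0) = 0.000000, coefficient = 1
x_1 = 0.5625, f(x_1) = 0.316406, coefficient = 2
x_2 = 1.1250, f(x_2) = 1.265625, coefficient = 2
x_3 = 1.6875, f(x_3) = 2.847656, coefficient = 2
x_4 = 2.2500, f(x_4) = 5.062500, coefficient = 1

I ≈ (0.562500/2) × 13.921875 = 3.915527
Exact value: 3.796875
Error: 0.118652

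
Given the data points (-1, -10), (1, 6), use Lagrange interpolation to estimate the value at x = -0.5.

Lagrange interpolation formula:
P(x) = Σ yᵢ × Lᵢ(x)
where Lᵢ(x) = Π_{j≠i} (x - xⱼ)/(xᵢ - xⱼ)

L_0(-0.5) = (-0.5 - 1)/(-1 - 1) = 0.750000
L_1(-0.5) = (-0.5 - (-1))/(1 - (-1)) = 0.250000

P(-0.5) = (-10)×L_0(-0.5) + 6×L_1(-0.5)
P(-0.5) = -6.000000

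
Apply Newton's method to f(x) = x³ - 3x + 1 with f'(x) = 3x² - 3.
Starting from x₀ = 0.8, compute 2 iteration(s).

f(x) = x³ - 3x + 1
f'(x) = 3x² - 3
x₀ = 0.8

Newton-Raphson formula: x_{n+1} = x_n - f(x_n)/f'(x_n)

Iteration 1:
  f(0.800000) = -0.888000
  f'(0.800000) = -1.080000
  x_1 = 0.800000 - (-0.888000)/(-1.080000) = -0.022222
Iteration 2:
  f(-0.022222) = 1.066656
  f'(-0.022222) = -2.998519
  x_2 = -0.022222 - 1.066656/(-2.998519) = 0.333505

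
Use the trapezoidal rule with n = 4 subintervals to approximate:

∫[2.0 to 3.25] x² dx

f(x) = x²
a = 2.0, b = 3.25, n = 4
h = (b - a)/n = 0.312500

Trapezoidal rule: (h/2)[f(x₀) + 2f(x₁) + 2f(x₂) + ... + f(xₙ)]

x_0 = 2.0000, f(x_0) = 4.000000, coefficient = 1
x_1 = 2.3125, f(x_1) = 5.347656, coefficient = 2
x_2 = 2.6250, f(x_2) = 6.890625, coefficient = 2
x_3 = 2.9375, f(x_3) = 8.628906, coefficient = 2
x_4 = 3.2500, f(x_4) = 10.562500, coefficient = 1

I ≈ (0.312500/2) × 56.296875 = 8.796387
Exact value: 8.776042
Error: 0.020345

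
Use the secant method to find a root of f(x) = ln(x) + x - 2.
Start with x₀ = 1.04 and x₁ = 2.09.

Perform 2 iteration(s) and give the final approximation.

f(x) = ln(x) + x - 2
x₀ = 1.04, x₁ = 2.09

Secant formula: x_{n+1} = x_n - f(x_n)(x_n - x_{n-1})/(f(x_n) - f(x_{n-1}))

Iteration 1:
  f(1.040000) = -0.920779
  f(2.090000) = 0.827164
  x_2 = 2.090000 - 0.827164×(2.090000 - 1.040000)/(0.827164 - (-0.920779))
       = 1.593118
Iteration 2:
  f(2.090000) = 0.827164
  f(1.593118) = 0.058810
  x_3 = 1.593118 - 0.058810×(1.593118 - 2.090000)/(0.058810 - 0.827164)
       = 1.555086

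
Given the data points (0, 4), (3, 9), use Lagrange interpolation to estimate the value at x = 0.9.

Lagrange interpolation formula:
P(x) = Σ yᵢ × Lᵢ(x)
where Lᵢ(x) = Π_{j≠i} (x - xⱼ)/(xᵢ - xⱼ)

L_0(0.9) = (0.9 - 3)/(0 - 3) = 0.700000
L_1(0.9) = (0.9 - 0)/(3 - 0) = 0.300000

P(0.9) = 4×L_0(0.9) + 9×L_1(0.9)
P(0.9) = 5.500000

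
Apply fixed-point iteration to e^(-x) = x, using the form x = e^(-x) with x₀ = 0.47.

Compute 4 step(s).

Equation: e^(-x) = x
Fixed-point form: x = e^(-x)
x₀ = 0.47

x_1 = g(0.470000) = 0.625002
x_2 = g(0.625002) = 0.535260
x_3 = g(0.535260) = 0.585517
x_4 = g(0.585517) = 0.556818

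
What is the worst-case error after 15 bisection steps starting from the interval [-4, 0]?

Bisection error bound: |error| ≤ (b-a)/2^n
|error| ≤ (0 - (-4))/2^15 = 4/2^15
|error| ≤ 0.0001220703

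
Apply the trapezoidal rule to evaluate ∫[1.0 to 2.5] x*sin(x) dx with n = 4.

f(x) = x*sin(x)
a = 1.0, b = 2.5, n = 4
h = (b - a)/n = 0.375000

Trapezoidal rule: (h/2)[f(x₀) + 2f(x₁) + 2f(x₂) + ... + f(xₙ)]

x_0 = 1.0000, f(x_0) = 0.841471, coefficient = 1
x_1 = 1.3750, f(x_1) = 1.348728, coefficient = 2
x_2 = 1.7500, f(x_2) = 1.721975, coefficient = 2
x_3 = 2.1250, f(x_3) = 1.806930, coefficient = 2
x_4 = 2.5000, f(x_4) = 1.496180, coefficient = 1

I ≈ (0.375000/2) × 12.092917 = 2.267422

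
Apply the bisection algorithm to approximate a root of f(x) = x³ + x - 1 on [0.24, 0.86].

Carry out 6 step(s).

f(x) = x³ + x - 1
Initial interval: [0.24, 0.86]

Iteration 1:
  c_1 = (0.240000 + 0.860000)/2 = 0.550000
  f(c_1) = f(0.550000) = -0.283625
  f(a) × f(c) ≥ 0, new interval: [0.550000, 0.860000]
Iteration 2:
  c_2 = (0.550000 + 0.860000)/2 = 0.705000
  f(c_2) = f(0.705000) = 0.055403
  f(a) × f(c) < 0, new interval: [0.550000, 0.705000]
Iteration 3:
  c_3 = (0.550000 + 0.705000)/2 = 0.627500
  f(c_3) = f(0.627500) = -0.125418
  f(a) × f(c) ≥ 0, new interval: [0.627500, 0.705000]
Iteration 4:
  c_4 = (0.627500 + 0.705000)/2 = 0.666250
  f(c_4) = f(0.666250) = -0.038009
  f(a) × f(c) ≥ 0, new interval: [0.666250, 0.705000]
Iteration 5:
  c_5 = (0.666250 + 0.705000)/2 = 0.685625
  f(c_5) = f(0.685625) = 0.007925
  f(a) × f(c) < 0, new interval: [0.666250, 0.685625]
Iteration 6:
  c_6 = (0.666250 + 0.685625)/2 = 0.675938
  f(c_6) = f(0.675938) = -0.015232
  f(a) × f(c) ≥ 0, new interval: [0.675938, 0.685625]

After 6 iteration(s), the approximation is c_6 = 0.675938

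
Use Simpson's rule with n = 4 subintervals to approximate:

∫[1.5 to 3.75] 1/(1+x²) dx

f(x) = 1/(1+x²)
a = 1.5, b = 3.75, n = 4
h = (b - a)/n = 0.562500

Simpson's rule: (h/3)[f(x₀) + 4f(x₁) + 2f(x₂) + ... + f(xₙ)]

x_0 = 1.5000, f(x_0) = 0.307692, coefficient = 1
x_1 = 2.0625, f(x_1) = 0.190335, coefficient = 4
x_2 = 2.6250, f(x_2) = 0.126733, coefficient = 2
x_3 = 3.1875, f(x_3) = 0.089604, coefficient = 4
x_4 = 3.7500, f(x_4) = 0.066390, coefficient = 1

I ≈ (0.562500/3) × 1.747304 = 0.327619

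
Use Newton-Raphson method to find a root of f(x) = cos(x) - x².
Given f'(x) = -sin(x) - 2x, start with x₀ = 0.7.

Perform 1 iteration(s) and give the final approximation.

f(x) = cos(x) - x²
f'(x) = -sin(x) - 2x
x₀ = 0.7

Newton-Raphson formula: x_{n+1} = x_n - f(x_n)/f'(x_n)

Iteration 1:
  f(0.700000) = 0.274842
  f'(0.700000) = -2.044218
  x_1 = 0.700000 - 0.274842/(-2.044218) = 0.834449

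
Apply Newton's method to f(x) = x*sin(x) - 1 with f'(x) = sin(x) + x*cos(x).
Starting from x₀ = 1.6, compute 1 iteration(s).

f(x) = x*sin(x) - 1
f'(x) = sin(x) + x*cos(x)
x₀ = 1.6

Newton-Raphson formula: x_{n+1} = x_n - f(x_n)/f'(x_n)

Iteration 1:
  f(1.600000) = 0.599318
  f'(1.600000) = 0.952854
  x_1 = 1.600000 - 0.599318/0.952854 = 0.971029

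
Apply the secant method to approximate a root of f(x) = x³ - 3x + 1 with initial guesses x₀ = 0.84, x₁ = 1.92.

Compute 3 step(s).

f(x) = x³ - 3x + 1
x₀ = 0.84, x₁ = 1.92

Secant formula: x_{n+1} = x_n - f(x_n)(x_n - x_{n-1})/(f(x_n) - f(x_{n-1}))

Iteration 1:
  f(0.840000) = -0.927296
  f(1.920000) = 2.317888
  x_2 = 1.920000 - 2.317888×(1.920000 - 0.840000)/(2.317888 - (-0.927296))
       = 1.148605
Iteration 2:
  f(1.920000) = 2.317888
  f(1.148605) = -0.930468
  x_3 = 1.148605 - (-0.930468)×(1.148605 - 1.920000)/(-0.930468 - 2.317888)
       = 1.369565
Iteration 3:
  f(1.148605) = -0.930468
  f(1.369565) = -0.539789
  x_4 = 1.369565 - (-0.539789)×(1.369565 - 1.148605)/(-0.539789 - (-0.930468))
       = 1.674860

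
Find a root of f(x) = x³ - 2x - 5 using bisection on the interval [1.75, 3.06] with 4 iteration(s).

f(x) = x³ - 2x - 5
Initial interval: [1.75, 3.06]

Iteration 1:
  c_1 = (1.750000 + 3.060000)/2 = 2.405000
  f(c_1) = f(2.405000) = 4.100580
  f(a) × f(c) < 0, new interval: [1.750000, 2.405000]
Iteration 2:
  c_2 = (1.750000 + 2.405000)/2 = 2.077500
  f(c_2) = f(2.077500) = -0.188497
  f(a) × f(c) ≥ 0, new interval: [2.077500, 2.405000]
Iteration 3:
  c_3 = (2.077500 + 2.405000)/2 = 2.241250
  f(c_3) = f(2.241250) = 1.775751
  f(a) × f(c) < 0, new interval: [2.077500, 2.241250]
Iteration 4:
  c_4 = (2.077500 + 2.241250)/2 = 2.159375
  f(c_4) = f(2.159375) = 0.750201
  f(a) × f(c) < 0, new interval: [2.077500, 2.159375]

After 4 iteration(s), the approximation is c_4 = 2.159375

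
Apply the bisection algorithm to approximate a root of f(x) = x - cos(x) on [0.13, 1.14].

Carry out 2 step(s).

f(x) = x - cos(x)
Initial interval: [0.13, 1.14]

Iteration 1:
  c_1 = (0.130000 + 1.140000)/2 = 0.635000
  f(c_1) = f(0.635000) = -0.170072
  f(a) × f(c) ≥ 0, new interval: [0.635000, 1.140000]
Iteration 2:
  c_2 = (0.635000 + 1.140000)/2 = 0.887500
  f(c_2) = f(0.887500) = 0.256147
  f(a) × f(c) < 0, new interval: [0.635000, 0.887500]

After 2 iteration(s), the approximation is c_2 = 0.887500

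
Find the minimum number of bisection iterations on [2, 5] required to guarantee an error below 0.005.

We need (b-a)/2^n ≤ 0.005
(5 - 2)/2^n ≤ 0.005
3/2^n ≤ 0.005
2^n ≥ 600
n ≥ log₂(600) = 9.23
n ≥ 10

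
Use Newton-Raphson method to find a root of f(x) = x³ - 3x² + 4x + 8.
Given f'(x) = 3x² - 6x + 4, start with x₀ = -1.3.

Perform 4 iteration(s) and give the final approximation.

f(x) = x³ - 3x² + 4x + 8
f'(x) = 3x² - 6x + 4
x₀ = -1.3

Newton-Raphson formula: x_{n+1} = x_n - f(x_n)/f'(x_n)

Iteration 1:
  f(-1.300000) = -4.467000
  f'(-1.300000) = 16.870000
  x_1 = -1.300000 - (-4.467000)/16.870000 = -1.035210
Iteration 2:
  f(-1.035210) = -0.465218
  f'(-1.035210) = 13.426245
  x_2 = -1.035210 - (-0.465218)/13.426245 = -1.000561
Iteration 3:
  f(-1.000561) = -0.007289
  f'(-1.000561) = 13.006727
  x_3 = -1.000561 - (-0.007289)/13.006727 = -1.000000
Iteration 4:
  f(-1.000000) = -0.000002
  f'(-1.000000) = 13.000002
  x_4 = -1.000000 - (-0.000002)/13.000002 = -1.000000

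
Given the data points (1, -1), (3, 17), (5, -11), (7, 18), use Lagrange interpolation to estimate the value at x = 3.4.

Lagrange interpolation formula:
P(x) = Σ yᵢ × Lᵢ(x)
where Lᵢ(x) = Π_{j≠i} (x - xⱼ)/(xᵢ - xⱼ)

L_0(3.4) = (3.4 - 3)/(1 - 3) × (3.4 - 5)/(1 - 5) × (3.4 - 7)/(1 - 7) = -0.048000
L_1(3.4) = (3.4 - 1)/(3 - 1) × (3.4 - 5)/(3 - 5) × (3.4 - 7)/(3 - 7) = 0.864000
L_2(3.4) = (3.4 - 1)/(5 - 1) × (3.4 - 3)/(5 - 3) × (3.4 - 7)/(5 - 7) = 0.216000
L_3(3.4) = (3.4 - 1)/(7 - 1) × (3.4 - 3)/(7 - 3) × (3.4 - 5)/(7 - 5) = -0.032000

P(3.4) = (-1)×L_0(3.4) + 17×L_1(3.4) + (-11)×L_2(3.4) + 18×L_3(3.4)
P(3.4) = 11.784000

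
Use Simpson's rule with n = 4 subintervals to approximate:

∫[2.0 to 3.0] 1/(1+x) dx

f(x) = 1/(1+x)
a = 2.0, b = 3.0, n = 4
h = (b - a)/n = 0.250000

Simpson's rule: (h/3)[f(x₀) + 4f(x₁) + 2f(x₂) + ... + f(xₙ)]

x_0 = 2.0000, f(x_0) = 0.333333, coefficient = 1
x_1 = 2.2500, f(x_1) = 0.307692, coefficient = 4
x_2 = 2.5000, f(x_2) = 0.285714, coefficient = 2
x_3 = 2.7500, f(x_3) = 0.266667, coefficient = 4
x_4 = 3.0000, f(x_4) = 0.250000, coefficient = 1

I ≈ (0.250000/3) × 3.452198 = 0.287683
Exact value: 0.287682
Error: 0.000001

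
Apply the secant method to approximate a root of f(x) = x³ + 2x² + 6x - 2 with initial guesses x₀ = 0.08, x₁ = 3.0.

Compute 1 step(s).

f(x) = x³ + 2x² + 6x - 2
x₀ = 0.08, x₁ = 3.0

Secant formula: x_{n+1} = x_n - f(x_n)(x_n - x_{n-1})/(f(x_n) - f(x_{n-1}))

Iteration 1:
  f(0.080000) = -1.506688
  f(3.000000) = 61.000000
  x_2 = 3.000000 - 61.000000×(3.000000 - 0.080000)/(61.000000 - (-1.506688))
       = 0.150385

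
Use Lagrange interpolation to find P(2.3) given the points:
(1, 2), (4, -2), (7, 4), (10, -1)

Lagrange interpolation formula:
P(x) = Σ yᵢ × Lᵢ(x)
where Lᵢ(x) = Π_{j≠i} (x - xⱼ)/(xᵢ - xⱼ)

L_0(2.3) = (2.3 - 4)/(1 - 4) × (2.3 - 7)/(1 - 7) × (2.3 - 10)/(1 - 10) = 0.379772
L_1(2.3) = (2.3 - 1)/(4 - 1) × (2.3 - 7)/(4 - 7) × (2.3 - 10)/(4 - 10) = 0.871241
L_2(2.3) = (2.3 - 1)/(7 - 1) × (2.3 - 4)/(7 - 4) × (2.3 - 10)/(7 - 10) = -0.315130
L_3(2.3) = (2.3 - 1)/(10 - 1) × (2.3 - 4)/(10 - 4) × (2.3 - 7)/(10 - 7) = 0.064117

P(2.3) = 2×L_0(2.3) + (-2)×L_1(2.3) + 4×L_2(2.3) + (-1)×L_3(2.3)
P(2.3) = -2.307574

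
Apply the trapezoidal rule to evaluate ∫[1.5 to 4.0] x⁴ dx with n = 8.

f(x) = x⁴
a = 1.5, b = 4.0, n = 8
h = (b - a)/n = 0.312500

Trapezoidal rule: (h/2)[f(x₀) + 2f(x₁) + 2f(x₂) + ... + f(xₙ)]

x_0 = 1.5000, f(x_0) = 5.062500, coefficient = 1
x_1 = 1.8125, f(x_1) = 10.792252, coefficient = 2
x_2 = 2.1250, f(x_2) = 20.390869, coefficient = 2
x_3 = 2.4375, f(x_3) = 35.300308, coefficient = 2
x_4 = 2.7500, f(x_4) = 57.191406, coefficient = 2
x_5 = 3.0625, f(x_5) = 87.963882, coefficient = 2
x_6 = 3.3750, f(x_6) = 129.746338, coefficient = 2
x_7 = 3.6875, f(x_7) = 184.896255, coefficient = 2
x_8 = 4.0000, f(x_8) = 256.000000, coefficient = 1

I ≈ (0.312500/2) × 1313.625122 = 205.253925
Exact value: 203.281250
Error: 1.972675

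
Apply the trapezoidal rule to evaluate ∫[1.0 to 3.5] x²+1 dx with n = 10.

f(x) = x²+1
a = 1.0, b = 3.5, n = 10
h = (b - a)/n = 0.250000

Trapezoidal rule: (h/2)[f(x₀) + 2f(x₁) + 2f(x₂) + ... + f(xₙ)]

x_0 = 1.0000, f(x_0) = 2.000000, coefficient = 1
x_1 = 1.2500, f(x_1) = 2.562500, coefficient = 2
x_2 = 1.5000, f(x_2) = 3.250000, coefficient = 2
x_3 = 1.7500, f(x_3) = 4.062500, coefficient = 2
x_4 = 2.0000, f(x_4) = 5.000000, coefficient = 2
x_5 = 2.2500, f(x_5) = 6.062500, coefficient = 2
x_6 = 2.5000, f(x_6) = 7.250000, coefficient = 2
x_7 = 2.7500, f(x_7) = 8.562500, coefficient = 2
x_8 = 3.0000, f(x_8) = 10.000000, coefficient = 2
x_9 = 3.2500, f(x_9) = 11.562500, coefficient = 2
x_10 = 3.5000, f(x_10) = 13.250000, coefficient = 1

I ≈ (0.250000/2) × 131.875000 = 16.484375
Exact value: 16.458333
Error: 0.026042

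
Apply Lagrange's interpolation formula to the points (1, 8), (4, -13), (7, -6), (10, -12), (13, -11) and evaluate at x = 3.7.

Lagrange interpolation formula:
P(x) = Σ yᵢ × Lᵢ(x)
where Lᵢ(x) = Π_{j≠i} (x - xⱼ)/(xᵢ - xⱼ)

L_0(3.7) = (3.7 - 4)/(1 - 4) × (3.7 - 7)/(1 - 7) × (3.7 - 10)/(1 - 10) × (3.7 - 13)/(1 - 13) = 0.029837
L_1(3.7) = (3.7 - 1)/(4 - 1) × (3.7 - 7)/(4 - 7) × (3.7 - 10)/(4 - 10) × (3.7 - 13)/(4 - 13) = 1.074150
L_2(3.7) = (3.7 - 1)/(7 - 1) × (3.7 - 4)/(7 - 4) × (3.7 - 10)/(7 - 10) × (3.7 - 13)/(7 - 13) = -0.146475
L_3(3.7) = (3.7 - 1)/(10 - 1) × (3.7 - 4)/(10 - 4) × (3.7 - 7)/(10 - 7) × (3.7 - 13)/(10 - 13) = 0.051150
L_4(3.7) = (3.7 - 1)/(13 - 1) × (3.7 - 4)/(13 - 4) × (3.7 - 7)/(13 - 7) × (3.7 - 10)/(13 - 10) = -0.008662

P(3.7) = 8×L_0(3.7) + (-13)×L_1(3.7) + (-6)×L_2(3.7) + (-12)×L_3(3.7) + (-11)×L_4(3.7)
P(3.7) = -13.364912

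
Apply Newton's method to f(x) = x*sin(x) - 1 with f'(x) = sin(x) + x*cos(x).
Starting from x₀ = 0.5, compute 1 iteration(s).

f(x) = x*sin(x) - 1
f'(x) = sin(x) + x*cos(x)
x₀ = 0.5

Newton-Raphson formula: x_{n+1} = x_n - f(x_n)/f'(x_n)

Iteration 1:
  f(0.500000) = -0.760287
  f'(0.500000) = 0.918217
  x_1 = 0.500000 - (-0.760287)/0.918217 = 1.328004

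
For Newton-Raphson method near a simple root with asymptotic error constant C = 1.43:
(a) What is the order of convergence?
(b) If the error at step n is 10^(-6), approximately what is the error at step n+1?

(a) Newton-Raphson has quadratic (order 2) convergence near simple roots.
    This means |e_{n+1}| ≈ C|e_n|².

(b) With |e_n| = 10^(-6) and C = 1.43:
    |e_{n+1}| ≈ 1.43 × (10^(-6))² = 1.43 × 10^(-12)

(a) 2 (quadratic); (b) |e_{n+1}| ≈ 1.430e-12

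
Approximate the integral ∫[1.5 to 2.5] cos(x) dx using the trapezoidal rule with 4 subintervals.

f(x) = cos(x)
a = 1.5, b = 2.5, n = 4
h = (b - a)/n = 0.250000

Trapezoidal rule: (h/2)[f(x₀) + 2f(x₁) + 2f(x₂) + ... + f(xₙ)]

x_0 = 1.5000, f(x_0) = 0.070737, coefficient = 1
x_1 = 1.7500, f(x_1) = -0.178246, coefficient = 2
x_2 = 2.0000, f(x_2) = -0.416147, coefficient = 2
x_3 = 2.2500, f(x_3) = -0.628174, coefficient = 2
x_4 = 2.5000, f(x_4) = -0.801144, coefficient = 1

I ≈ (0.250000/2) × -3.175539 = -0.396942
Exact value: -0.399023
Error: 0.002080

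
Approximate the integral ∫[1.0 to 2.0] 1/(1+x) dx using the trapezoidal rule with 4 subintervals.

f(x) = 1/(1+x)
a = 1.0, b = 2.0, n = 4
h = (b - a)/n = 0.250000

Trapezoidal rule: (h/2)[f(x₀) + 2f(x₁) + 2f(x₂) + ... + f(xₙ)]

x_0 = 1.0000, f(x_0) = 0.500000, coefficient = 1
x_1 = 1.2500, f(x_1) = 0.444444, coefficient = 2
x_2 = 1.5000, f(x_2) = 0.400000, coefficient = 2
x_3 = 1.7500, f(x_3) = 0.363636, coefficient = 2
x_4 = 2.0000, f(x_4) = 0.333333, coefficient = 1

I ≈ (0.250000/2) × 3.249495 = 0.406187
Exact value: 0.405465
Error: 0.000722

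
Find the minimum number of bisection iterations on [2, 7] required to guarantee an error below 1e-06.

We need (b-a)/2^n ≤ 1e-06
(7 - 2)/2^n ≤ 1e-06
5/2^n ≤ 1e-06
2^n ≥ 5000000
n ≥ log₂(5000000) = 22.25
n ≥ 23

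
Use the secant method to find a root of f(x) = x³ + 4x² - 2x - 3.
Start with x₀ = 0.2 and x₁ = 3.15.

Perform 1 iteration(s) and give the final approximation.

f(x) = x³ + 4x² - 2x - 3
x₀ = 0.2, x₁ = 3.15

Secant formula: x_{n+1} = x_n - f(x_n)(x_n - x_{n-1})/(f(x_n) - f(x_{n-1}))

Iteration 1:
  f(0.200000) = -3.232000
  f(3.150000) = 61.645875
  x_2 = 3.150000 - 61.645875×(3.150000 - 0.200000)/(61.645875 - (-3.232000))
       = 0.346959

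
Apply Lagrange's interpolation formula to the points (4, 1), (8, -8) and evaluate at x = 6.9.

Lagrange interpolation formula:
P(x) = Σ yᵢ × Lᵢ(x)
where Lᵢ(x) = Π_{j≠i} (x - xⱼ)/(xᵢ - xⱼ)

L_0(6.9) = (6.9 - 8)/(4 - 8) = 0.275000
L_1(6.9) = (6.9 - 4)/(8 - 4) = 0.725000

P(6.9) = 1×L_0(6.9) + (-8)×L_1(6.9)
P(6.9) = -5.525000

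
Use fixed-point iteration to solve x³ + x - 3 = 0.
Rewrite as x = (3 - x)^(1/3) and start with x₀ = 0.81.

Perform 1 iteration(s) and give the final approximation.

Equation: x³ + x - 3 = 0
Fixed-point form: x = (3 - x)^(1/3)
x₀ = 0.81

x_1 = g(0.810000) = 1.298618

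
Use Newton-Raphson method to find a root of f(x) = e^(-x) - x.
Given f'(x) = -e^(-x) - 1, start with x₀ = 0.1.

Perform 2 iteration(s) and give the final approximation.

f(x) = e^(-x) - x
f'(x) = -e^(-x) - 1
x₀ = 0.1

Newton-Raphson formula: x_{n+1} = x_n - f(x_n)/f'(x_n)

Iteration 1:
  f(0.100000) = 0.804837
  f'(0.100000) = -1.904837
  x_1 = 0.100000 - 0.804837/(-1.904837) = 0.522523
Iteration 2:
  f(0.522523) = 0.070500
  f'(0.522523) = -1.593023
  x_2 = 0.522523 - 0.070500/(-1.593023) = 0.566778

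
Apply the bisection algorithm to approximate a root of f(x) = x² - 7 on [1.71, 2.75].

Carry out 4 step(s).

f(x) = x² - 7
Initial interval: [1.71, 2.75]

Iteration 1:
  c_1 = (1.710000 + 2.750000)/2 = 2.230000
  f(c_1) = f(2.230000) = -2.027100
  f(a) × f(c) ≥ 0, new interval: [2.230000, 2.750000]
Iteration 2:
  c_2 = (2.230000 + 2.750000)/2 = 2.490000
  f(c_2) = f(2.490000) = -0.799900
  f(a) × f(c) ≥ 0, new interval: [2.490000, 2.750000]
Iteration 3:
  c_3 = (2.490000 + 2.750000)/2 = 2.620000
  f(c_3) = f(2.620000) = -0.135600
  f(a) × f(c) ≥ 0, new interval: [2.620000, 2.750000]
Iteration 4:
  c_4 = (2.620000 + 2.750000)/2 = 2.685000
  f(c_4) = f(2.685000) = 0.209225
  f(a) × f(c) < 0, new interval: [2.620000, 2.685000]

After 4 iteration(s), the approximation is c_4 = 2.685000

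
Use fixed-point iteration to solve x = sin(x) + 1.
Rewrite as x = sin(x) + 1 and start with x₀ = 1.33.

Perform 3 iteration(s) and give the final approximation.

Equation: x = sin(x) + 1
Fixed-point form: x = sin(x) + 1
x₀ = 1.33

x_1 = g(1.330000) = 1.971148
x_2 = g(1.971148) = 1.920924
x_3 = g(1.920924) = 1.939329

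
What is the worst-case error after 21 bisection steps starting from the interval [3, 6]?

Bisection error bound: |error| ≤ (b-a)/2^n
|error| ≤ (6 - 3)/2^21 = 3/2^21
|error| ≤ 0.0000014305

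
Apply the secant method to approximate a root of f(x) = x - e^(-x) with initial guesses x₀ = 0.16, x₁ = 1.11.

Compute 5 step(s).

f(x) = x - e^(-x)
x₀ = 0.16, x₁ = 1.11

Secant formula: x_{n+1} = x_n - f(x_n)(x_n - x_{n-1})/(f(x_n) - f(x_{n-1}))

Iteration 1:
  f(0.160000) = -0.692144
  f(1.110000) = 0.780441
  x_2 = 1.110000 - 0.780441×(1.110000 - 0.160000)/(0.780441 - (-0.692144))
       = 0.606519
Iteration 2:
  f(1.110000) = 0.780441
  f(0.606519) = 0.061273
  x_3 = 0.606519 - 0.061273×(0.606519 - 1.110000)/(0.061273 - 0.780441)
       = 0.563622
Iteration 3:
  f(0.606519) = 0.061273
  f(0.563622) = -0.005522
  x_4 = 0.563622 - (-0.005522)×(0.563622 - 0.606519)/(-0.005522 - 0.061273)
       = 0.567168
Iteration 4:
  f(0.563622) = -0.005522
  f(0.567168) = 0.000039
  x_5 = 0.567168 - 0.000039×(0.567168 - 0.563622)/(0.000039 - (-0.005522))
       = 0.567143
Iteration 5:
  f(0.567168) = 0.000039
  f(0.567143) = 0.000000
  x_6 = 0.567143 - 0.000000×(0.567143 - 0.567168)/(0.000000 - 0.000039)
       = 0.567143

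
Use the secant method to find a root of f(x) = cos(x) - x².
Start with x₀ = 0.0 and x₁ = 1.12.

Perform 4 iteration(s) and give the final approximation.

f(x) = cos(x) - x²
x₀ = 0.0, x₁ = 1.12

Secant formula: x_{n+1} = x_n - f(x_n)(x_n - x_{n-1})/(f(x_n) - f(x_{n-1}))

Iteration 1:
  f(0.000000) = 1.000000
  f(1.120000) = -0.818718
  x_2 = 1.120000 - (-0.818718)×(1.120000 - 0.000000)/(-0.818718 - 1.000000)
       = 0.615819
Iteration 2:
  f(1.120000) = -0.818718
  f(0.615819) = 0.437068
  x_3 = 0.615819 - 0.437068×(0.615819 - 1.120000)/(0.437068 - (-0.818718))
       = 0.791296
Iteration 3:
  f(0.615819) = 0.437068
  f(0.791296) = 0.076775
  x_4 = 0.791296 - 0.076775×(0.791296 - 0.615819)/(0.076775 - 0.437068)
       = 0.828688
Iteration 4:
  f(0.791296) = 0.076775
  f(0.828688) = -0.010881
  x_5 = 0.828688 - (-0.010881)×(0.828688 - 0.791296)/(-0.010881 - 0.076775)
       = 0.824047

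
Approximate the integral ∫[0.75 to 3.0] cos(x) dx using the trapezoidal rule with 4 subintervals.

f(x) = cos(x)
a = 0.75, b = 3.0, n = 4
h = (b - a)/n = 0.562500

Trapezoidal rule: (h/2)[f(x₀) + 2f(x₁) + 2f(x₂) + ... + f(xₙ)]

x_0 = 0.7500, f(x_0) = 0.731689, coefficient = 1
x_1 = 1.3125, f(x_1) = 0.255434, coefficient = 2
x_2 = 1.8750, f(x_2) = -0.299534, coefficient = 2
x_3 = 2.4375, f(x_3) = -0.762199, coefficient = 2
x_4 = 3.0000, f(x_4) = -0.989992, coefficient = 1

I ≈ (0.562500/2) × -1.870902 = -0.526191
Exact value: -0.540519
Error: 0.014328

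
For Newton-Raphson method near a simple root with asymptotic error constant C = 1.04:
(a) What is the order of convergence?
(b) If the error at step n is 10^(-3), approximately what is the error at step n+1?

(a) Newton-Raphson has quadratic (order 2) convergence near simple roots.
    This means |e_{n+1}| ≈ C|e_n|².

(b) With |e_n| = 10^(-3) and C = 1.04:
    |e_{n+1}| ≈ 1.04 × (10^(-3))² = 1.04 × 10^(-6)

(a) 2 (quadratic); (b) |e_{n+1}| ≈ 1.040e-06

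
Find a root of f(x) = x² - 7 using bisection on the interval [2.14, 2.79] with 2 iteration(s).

f(x) = x² - 7
Initial interval: [2.14, 2.79]

Iteration 1:
  c_1 = (2.140000 + 2.790000)/2 = 2.465000
  f(c_1) = f(2.465000) = -0.923775
  f(a) × f(c) ≥ 0, new interval: [2.465000, 2.790000]
Iteration 2:
  c_2 = (2.465000 + 2.790000)/2 = 2.627500
  f(c_2) = f(2.627500) = -0.096244
  f(a) × f(c) ≥ 0, new interval: [2.627500, 2.790000]

After 2 iteration(s), the approximation is c_2 = 2.627500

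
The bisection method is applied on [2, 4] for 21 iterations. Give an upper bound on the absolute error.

Bisection error bound: |error| ≤ (b-a)/2^n
|error| ≤ (4 - 2)/2^21 = 2/2^21
|error| ≤ 0.0000009537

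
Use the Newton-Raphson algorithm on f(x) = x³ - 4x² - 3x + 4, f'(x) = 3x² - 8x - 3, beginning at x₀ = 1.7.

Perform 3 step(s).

f(x) = x³ - 4x² - 3x + 4
f'(x) = 3x² - 8x - 3
x₀ = 1.7

Newton-Raphson formula: x_{n+1} = x_n - f(x_n)/f'(x_n)

Iteration 1:
  f(1.700000) = -7.747000
  f'(1.700000) = -7.930000
  x_1 = 1.700000 - (-7.747000)/(-7.930000) = 0.723077
Iteration 2:
  f(0.723077) = 0.117462
  f'(0.723077) = -7.216095
  x_2 = 0.723077 - 0.117462/(-7.216095) = 0.739355
Iteration 3:
  f(0.739355) = -0.000481
  f'(0.739355) = -7.274901
  x_3 = 0.739355 - (-0.000481)/(-7.274901) = 0.739289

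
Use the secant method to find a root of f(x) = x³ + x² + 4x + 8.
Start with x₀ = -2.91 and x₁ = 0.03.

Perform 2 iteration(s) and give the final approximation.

f(x) = x³ + x² + 4x + 8
x₀ = -2.91, x₁ = 0.03

Secant formula: x_{n+1} = x_n - f(x_n)(x_n - x_{n-1})/(f(x_n) - f(x_{n-1}))

Iteration 1:
  f(-2.910000) = -19.814071
  f(0.030000) = 8.120927
  x_2 = 0.030000 - 8.120927×(0.030000 - (-2.910000))/(8.120927 - (-19.814071))
       = -0.824681
Iteration 2:
  f(0.030000) = 8.120927
  f(-0.824681) = 4.820508
  x_3 = -0.824681 - 4.820508×(-0.824681 - 0.030000)/(4.820508 - 8.120927)
       = -2.073008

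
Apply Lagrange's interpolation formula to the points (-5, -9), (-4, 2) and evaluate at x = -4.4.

Lagrange interpolation formula:
P(x) = Σ yᵢ × Lᵢ(x)
where Lᵢ(x) = Π_{j≠i} (x - xⱼ)/(xᵢ - xⱼ)

L_0(-4.4) = (-4.4 - (-4))/(-5 - (-4)) = 0.400000
L_1(-4.4) = (-4.4 - (-5))/(-4 - (-5)) = 0.600000

P(-4.4) = (-9)×L_0(-4.4) + 2×L_1(-4.4)
P(-4.4) = -2.400000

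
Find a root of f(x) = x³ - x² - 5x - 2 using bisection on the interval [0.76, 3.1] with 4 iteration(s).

f(x) = x³ - x² - 5x - 2
Initial interval: [0.76, 3.1]

Iteration 1:
  c_1 = (0.760000 + 3.100000)/2 = 1.930000
  f(c_1) = f(1.930000) = -8.185843
  f(a) × f(c) ≥ 0, new interval: [1.930000, 3.100000]
Iteration 2:
  c_2 = (1.930000 + 3.100000)/2 = 2.515000
  f(c_2) = f(2.515000) = -4.992284
  f(a) × f(c) ≥ 0, new interval: [2.515000, 3.100000]
Iteration 3:
  c_3 = (2.515000 + 3.100000)/2 = 2.807500
  f(c_3) = f(2.807500) = -1.790683
  f(a) × f(c) ≥ 0, new interval: [2.807500, 3.100000]
Iteration 4:
  c_4 = (2.807500 + 3.100000)/2 = 2.953750
  f(c_4) = f(2.953750) = 0.277014
  f(a) × f(c) < 0, new interval: [2.807500, 2.953750]

After 4 iteration(s), the approximation is c_4 = 2.953750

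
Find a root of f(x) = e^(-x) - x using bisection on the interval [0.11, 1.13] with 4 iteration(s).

f(x) = e^(-x) - x
Initial interval: [0.11, 1.13]

Iteration 1:
  c_1 = (0.110000 + 1.130000)/2 = 0.620000
  f(c_1) = f(0.620000) = -0.082056
  f(a) × f(c) < 0, new interval: [0.110000, 0.620000]
Iteration 2:
  c_2 = (0.110000 + 0.620000)/2 = 0.365000
  f(c_2) = f(0.365000) = 0.329197
  f(a) × f(c) ≥ 0, new interval: [0.365000, 0.620000]
Iteration 3:
  c_3 = (0.365000 + 0.620000)/2 = 0.492500
  f(c_3) = f(0.492500) = 0.118597
  f(a) × f(c) ≥ 0, new interval: [0.492500, 0.620000]
Iteration 4:
  c_4 = (0.492500 + 0.620000)/2 = 0.556250
  f(c_4) = f(0.556250) = 0.017105
  f(a) × f(c) ≥ 0, new interval: [0.556250, 0.620000]

After 4 iteration(s), the approximation is c_4 = 0.556250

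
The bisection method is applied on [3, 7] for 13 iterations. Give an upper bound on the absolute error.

Bisection error bound: |error| ≤ (b-a)/2^n
|error| ≤ (7 - 3)/2^13 = 4/2^13
|error| ≤ 0.0004882812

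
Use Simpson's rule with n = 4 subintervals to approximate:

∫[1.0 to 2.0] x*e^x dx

f(x) = x*e^x
a = 1.0, b = 2.0, n = 4
h = (b - a)/n = 0.250000

Simpson's rule: (h/3)[f(x₀) + 4f(x₁) + 2f(x₂) + ... + f(xₙ)]

x_0 = 1.0000, f(x_0) = 2.718282, coefficient = 1
x_1 = 1.2500, f(x_1) = 4.362929, coefficient = 4
x_2 = 1.5000, f(x_2) = 6.722534, coefficient = 2
x_3 = 1.7500, f(x_3) = 10.070555, coefficient = 4
x_4 = 2.0000, f(x_4) = 14.778112, coefficient = 1

I ≈ (0.250000/3) × 88.675395 = 7.389616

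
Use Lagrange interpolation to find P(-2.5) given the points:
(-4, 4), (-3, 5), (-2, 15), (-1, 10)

Lagrange interpolation formula:
P(x) = Σ yᵢ × Lᵢ(x)
where Lᵢ(x) = Π_{j≠i} (x - xⱼ)/(xᵢ - xⱼ)

L_0(-2.5) = (-2.5 - (-3))/(-4 - (-3)) × (-2.5 - (-2))/(-4 - (-2)) × (-2.5 - (-1))/(-4 - (-1)) = -0.062500
L_1(-2.5) = (-2.5 - (-4))/(-3 - (-4)) × (-2.5 - (-2))/(-3 - (-2)) × (-2.5 - (-1))/(-3 - (-1)) = 0.562500
L_2(-2.5) = (-2.5 - (-4))/(-2 - (-4)) × (-2.5 - (-3))/(-2 - (-3)) × (-2.5 - (-1))/(-2 - (-1)) = 0.562500
L_3(-2.5) = (-2.5 - (-4))/(-1 - (-4)) × (-2.5 - (-3))/(-1 - (-3)) × (-2.5 - (-2))/(-1 - (-2)) = -0.062500

P(-2.5) = 4×L_0(-2.5) + 5×L_1(-2.5) + 15×L_2(-2.5) + 10×L_3(-2.5)
P(-2.5) = 10.375000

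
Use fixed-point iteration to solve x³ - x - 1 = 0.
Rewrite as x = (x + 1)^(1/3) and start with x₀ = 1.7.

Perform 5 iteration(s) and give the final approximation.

Equation: x³ - x - 1 = 0
Fixed-point form: x = (x + 1)^(1/3)
x₀ = 1.7

x_1 = g(1.700000) = 1.392477
x_2 = g(1.392477) = 1.337465
x_3 = g(1.337465) = 1.327135
x_4 = g(1.327135) = 1.325177
x_5 = g(1.325177) = 1.324805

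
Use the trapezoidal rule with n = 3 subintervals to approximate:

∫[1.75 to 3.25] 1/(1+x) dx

f(x) = 1/(1+x)
a = 1.75, b = 3.25, n = 3
h = (b - a)/n = 0.500000

Trapezoidal rule: (h/2)[f(x₀) + 2f(x₁) + 2f(x₂) + ... + f(xₙ)]

x_0 = 1.7500, f(x_0) = 0.363636, coefficient = 1
x_1 = 2.2500, f(x_1) = 0.307692, coefficient = 2
x_2 = 2.7500, f(x_2) = 0.266667, coefficient = 2
x_3 = 3.2500, f(x_3) = 0.235294, coefficient = 1

I ≈ (0.500000/2) × 1.747648 = 0.436912
Exact value: 0.435318
Error: 0.001594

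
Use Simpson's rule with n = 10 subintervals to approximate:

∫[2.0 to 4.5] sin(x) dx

f(x) = sin(x)
a = 2.0, b = 4.5, n = 10
h = (b - a)/n = 0.250000

Simpson's rule: (h/3)[f(x₀) + 4f(x₁) + 2f(x₂) + ... + f(xₙ)]

x_0 = 2.0000, f(x_0) = 0.909297, coefficient = 1
x_1 = 2.2500, f(x_1) = 0.778073, coefficient = 4
x_2 = 2.5000, f(x_2) = 0.598472, coefficient = 2
x_3 = 2.7500, f(x_3) = 0.381661, coefficient = 4
x_4 = 3.0000, f(x_4) = 0.141120, coefficient = 2
x_5 = 3.2500, f(x_5) = -0.108195, coefficient = 4
x_6 = 3.5000, f(x_6) = -0.350783, coefficient = 2
x_7 = 3.7500, f(x_7) = -0.571561, coefficient = 4
x_8 = 4.0000, f(x_8) = -0.756802, coefficient = 2
x_9 = 4.2500, f(x_9) = -0.894989, coefficient = 4
x_10 = 4.5000, f(x_10) = -0.977530, coefficient = 1

I ≈ (0.250000/3) × -2.464266 = -0.205356
Exact value: -0.205351
Error: 0.000004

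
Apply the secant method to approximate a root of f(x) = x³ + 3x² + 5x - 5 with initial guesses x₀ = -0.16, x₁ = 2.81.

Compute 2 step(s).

f(x) = x³ + 3x² + 5x - 5
x₀ = -0.16, x₁ = 2.81

Secant formula: x_{n+1} = x_n - f(x_n)(x_n - x_{n-1})/(f(x_n) - f(x_{n-1}))

Iteration 1:
  f(-0.160000) = -5.727296
  f(2.810000) = 54.926341
  x_2 = 2.810000 - 54.926341×(2.810000 - (-0.160000))/(54.926341 - (-5.727296))
       = 0.120446
Iteration 2:
  f(2.810000) = 54.926341
  f(0.120446) = -4.352501
  x_3 = 0.120446 - (-4.352501)×(0.120446 - 2.810000)/(-4.352501 - 54.926341)
       = 0.317924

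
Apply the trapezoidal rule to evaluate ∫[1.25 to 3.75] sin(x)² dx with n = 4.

f(x) = sin(x)²
a = 1.25, b = 3.75, n = 4
h = (b - a)/n = 0.625000

Trapezoidal rule: (h/2)[f(x₀) + 2f(x₁) + 2f(x₂) + ... + f(xₙ)]

x_0 = 1.2500, f(x_0) = 0.900572, coefficient = 1
x_1 = 1.8750, f(x_1) = 0.910280, coefficient = 2
x_2 = 2.5000, f(x_2) = 0.358169, coefficient = 2
x_3 = 3.1250, f(x_3) = 0.000275, coefficient = 2
x_4 = 3.7500, f(x_4) = 0.326682, coefficient = 1

I ≈ (0.625000/2) × 3.764702 = 1.176469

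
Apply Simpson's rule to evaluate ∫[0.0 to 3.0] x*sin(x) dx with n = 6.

f(x) = x*sin(x)
a = 0.0, b = 3.0, n = 6
h = (b - a)/n = 0.500000

Simpson's rule: (h/3)[f(x₀) + 4f(x₁) + 2f(x₂) + ... + f(xₙ)]

x_0 = 0.0000, f(x_0) = 0.000000, coefficient = 1
x_1 = 0.5000, f(x_1) = 0.239713, coefficient = 4
x_2 = 1.0000, f(x_2) = 0.841471, coefficient = 2
x_3 = 1.5000, f(x_3) = 1.496242, coefficient = 4
x_4 = 2.0000, f(x_4) = 1.818595, coefficient = 2
x_5 = 2.5000, f(x_5) = 1.496180, coefficient = 4
x_6 = 3.0000, f(x_6) = 0.423360, coefficient = 1

I ≈ (0.500000/3) × 18.672034 = 3.112006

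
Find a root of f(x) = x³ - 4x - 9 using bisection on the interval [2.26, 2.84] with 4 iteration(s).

f(x) = x³ - 4x - 9
Initial interval: [2.26, 2.84]

Iteration 1:
  c_1 = (2.260000 + 2.840000)/2 = 2.550000
  f(c_1) = f(2.550000) = -2.618625
  f(a) × f(c) ≥ 0, new interval: [2.550000, 2.840000]
Iteration 2:
  c_2 = (2.550000 + 2.840000)/2 = 2.695000
  f(c_2) = f(2.695000) = -0.206148
  f(a) × f(c) ≥ 0, new interval: [2.695000, 2.840000]
Iteration 3:
  c_3 = (2.695000 + 2.840000)/2 = 2.767500
  f(c_3) = f(2.767500) = 1.126438
  f(a) × f(c) < 0, new interval: [2.695000, 2.767500]
Iteration 4:
  c_4 = (2.695000 + 2.767500)/2 = 2.731250
  f(c_4) = f(2.731250) = 0.449378
  f(a) × f(c) < 0, new interval: [2.695000, 2.731250]

After 4 iteration(s), the approximation is c_4 = 2.731250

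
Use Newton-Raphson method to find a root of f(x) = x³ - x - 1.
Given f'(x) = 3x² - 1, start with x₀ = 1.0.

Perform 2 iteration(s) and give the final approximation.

f(x) = x³ - x - 1
f'(x) = 3x² - 1
x₀ = 1.0

Newton-Raphson formula: x_{n+1} = x_n - f(x_n)/f'(x_n)

Iteration 1:
  f(1.000000) = -1.000000
  f'(1.000000) = 2.000000
  x_1 = 1.000000 - (-1.000000)/2.000000 = 1.500000
Iteration 2:
  f(1.500000) = 0.875000
  f'(1.500000) = 5.750000
  x_2 = 1.500000 - 0.875000/5.750000 = 1.347826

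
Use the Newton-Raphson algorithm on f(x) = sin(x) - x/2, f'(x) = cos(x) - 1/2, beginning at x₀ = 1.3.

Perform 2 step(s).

f(x) = sin(x) - x/2
f'(x) = cos(x) - 1/2
x₀ = 1.3

Newton-Raphson formula: x_{n+1} = x_n - f(x_n)/f'(x_n)

Iteration 1:
  f(1.300000) = 0.313558
  f'(1.300000) = -0.232501
  x_1 = 1.300000 - 0.313558/(-0.232501) = 2.648631
Iteration 2:
  f(2.648631) = -0.851078
  f'(2.648631) = -1.380935
  x_2 = 2.648631 - (-0.851078)/(-1.380935) = 2.032325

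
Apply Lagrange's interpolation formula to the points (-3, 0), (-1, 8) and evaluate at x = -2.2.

Lagrange interpolation formula:
P(x) = Σ yᵢ × Lᵢ(x)
where Lᵢ(x) = Π_{j≠i} (x - xⱼ)/(xᵢ - xⱼ)

L_0(-2.2) = (-2.2 - (-1))/(-3 - (-1)) = 0.600000
L_1(-2.2) = (-2.2 - (-3))/(-1 - (-3)) = 0.400000

P(-2.2) = 0×L_0(-2.2) + 8×L_1(-2.2)
P(-2.2) = 3.200000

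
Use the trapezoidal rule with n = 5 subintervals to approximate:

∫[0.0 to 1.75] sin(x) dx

f(x) = sin(x)
a = 0.0, b = 1.75, n = 5
h = (b - a)/n = 0.350000

Trapezoidal rule: (h/2)[f(x₀) + 2f(x₁) + 2f(x₂) + ... + f(xₙ)]

x_0 = 0.0000, f(x_0) = 0.000000, coefficient = 1
x_1 = 0.3500, f(x_1) = 0.342898, coefficient = 2
x_2 = 0.7000, f(x_2) = 0.644218, coefficient = 2
x_3 = 1.0500, f(x_3) = 0.867423, coefficient = 2
x_4 = 1.4000, f(x_4) = 0.985450, coefficient = 2
x_5 = 1.7500, f(x_5) = 0.983986, coefficient = 1

I ≈ (0.350000/2) × 6.663963 = 1.166193
Exact value: 1.178246
Error: 0.012053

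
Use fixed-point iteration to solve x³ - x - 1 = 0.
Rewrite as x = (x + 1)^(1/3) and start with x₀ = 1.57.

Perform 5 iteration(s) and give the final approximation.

Equation: x³ - x - 1 = 0
Fixed-point form: x = (x + 1)^(1/3)
x₀ = 1.57

x_1 = g(1.570000) = 1.369760
x_2 = g(1.369760) = 1.333219
x_3 = g(1.333219) = 1.326331
x_4 = g(1.326331) = 1.325024
x_5 = g(1.325024) = 1.324776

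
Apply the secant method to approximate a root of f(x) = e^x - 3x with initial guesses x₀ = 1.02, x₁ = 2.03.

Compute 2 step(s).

f(x) = e^x - 3x
x₀ = 1.02, x₁ = 2.03

Secant formula: x_{n+1} = x_n - f(x_n)(x_n - x_{n-1})/(f(x_n) - f(x_{n-1}))

Iteration 1:
  f(1.020000) = -0.286805
  f(2.030000) = 1.524086
  x_2 = 2.030000 - 1.524086×(2.030000 - 1.020000)/(1.524086 - (-0.286805))
       = 1.179962
Iteration 2:
  f(2.030000) = 1.524086
  f(1.179962) = -0.285636
  x_3 = 1.179962 - (-0.285636)×(1.179962 - 2.030000)/(-0.285636 - 1.524086)
       = 1.314127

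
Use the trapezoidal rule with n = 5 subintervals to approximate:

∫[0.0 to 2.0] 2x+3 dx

f(x) = 2x+3
a = 0.0, b = 2.0, n = 5
h = (b - a)/n = 0.400000

Trapezoidal rule: (h/2)[f(x₀) + 2f(x₁) + 2f(x₂) + ... + f(xₙ)]

x_0 = 0.0000, f(x_0) = 3.000000, coefficient = 1
x_1 = 0.4000, f(x_1) = 3.800000, coefficient = 2
x_2 = 0.8000, f(x_2) = 4.600000, coefficient = 2
x_3 = 1.2000, f(x_3) = 5.400000, coefficient = 2
x_4 = 1.6000, f(x_4) = 6.200000, coefficient = 2
x_5 = 2.0000, f(x_5) = 7.000000, coefficient = 1

I ≈ (0.400000/2) × 50.000000 = 10.000000
Exact value: 10.000000
Error: 0.000000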